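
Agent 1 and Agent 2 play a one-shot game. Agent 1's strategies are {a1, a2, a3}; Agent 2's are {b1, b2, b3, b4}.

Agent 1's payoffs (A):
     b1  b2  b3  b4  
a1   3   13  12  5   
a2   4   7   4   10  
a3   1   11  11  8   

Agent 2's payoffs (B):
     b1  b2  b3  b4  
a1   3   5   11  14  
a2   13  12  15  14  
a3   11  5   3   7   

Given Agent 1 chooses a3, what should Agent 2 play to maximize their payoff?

b1

With Agent 1 fixed at a3, Agent 2's payoffs are: b1 → 11, b2 → 5, b3 → 3, b4 → 7.
The maximum is 11, achieved by b1.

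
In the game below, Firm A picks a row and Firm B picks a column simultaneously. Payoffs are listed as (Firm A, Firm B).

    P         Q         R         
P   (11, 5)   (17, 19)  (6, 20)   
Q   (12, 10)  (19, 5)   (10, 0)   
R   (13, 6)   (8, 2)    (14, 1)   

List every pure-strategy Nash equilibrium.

(R, P)

A profile is a Nash equilibrium when each player is best-responding to the other.
Firm A's best responses — vs P: R (payoff 13); vs Q: Q (payoff 19); vs R: R (payoff 14).
Firm B's best responses — vs P: R (payoff 20); vs Q: P (payoff 10); vs R: P (payoff 6).
The only mutual best response is (R, P); neither player gains by switching there.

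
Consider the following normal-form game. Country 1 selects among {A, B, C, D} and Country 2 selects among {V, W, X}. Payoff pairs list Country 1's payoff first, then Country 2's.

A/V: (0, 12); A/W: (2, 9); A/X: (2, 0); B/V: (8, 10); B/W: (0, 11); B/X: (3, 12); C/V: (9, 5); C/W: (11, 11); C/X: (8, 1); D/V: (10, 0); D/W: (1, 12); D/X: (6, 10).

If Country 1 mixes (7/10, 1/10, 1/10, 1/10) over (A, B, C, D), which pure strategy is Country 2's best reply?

V

Country 2's best reply maximizes expected payoff against the mix.
V: (7/10)·12 + (1/10)·10 + (1/10)·5 + (1/10)·0 = 99/10
W: (7/10)·9 + (1/10)·11 + (1/10)·11 + (1/10)·12 = 97/10
X: (7/10)·0 + (1/10)·12 + (1/10)·1 + (1/10)·10 = 23/10
Highest expected payoff is 99/10, from V.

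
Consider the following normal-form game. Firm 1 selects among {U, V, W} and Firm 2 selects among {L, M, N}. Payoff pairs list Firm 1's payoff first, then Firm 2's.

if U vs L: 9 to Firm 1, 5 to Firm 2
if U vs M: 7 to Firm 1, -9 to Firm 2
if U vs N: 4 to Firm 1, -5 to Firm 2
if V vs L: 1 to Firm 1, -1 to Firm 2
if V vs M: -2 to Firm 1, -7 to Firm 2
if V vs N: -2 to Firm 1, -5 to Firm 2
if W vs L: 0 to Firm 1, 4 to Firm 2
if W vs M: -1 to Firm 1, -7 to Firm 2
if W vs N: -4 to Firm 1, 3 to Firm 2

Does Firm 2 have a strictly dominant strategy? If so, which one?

L

Check whether one of Firm 2's strategies beats all alternatives regardless of what the opponent does.
L strictly dominates: vs U: 5 > each of {-9, -5}; vs V: -1 > each of {-7, -5}; vs W: 4 > each of {-7, 3}.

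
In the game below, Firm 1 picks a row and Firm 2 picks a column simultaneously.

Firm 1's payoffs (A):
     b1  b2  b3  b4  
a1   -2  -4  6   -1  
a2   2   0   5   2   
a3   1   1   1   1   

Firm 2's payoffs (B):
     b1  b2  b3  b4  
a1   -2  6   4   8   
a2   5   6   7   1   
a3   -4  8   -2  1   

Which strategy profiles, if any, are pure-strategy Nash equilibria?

(a3, b2)

Check mutual best responses: a cell is a NE iff neither player can gain by unilaterally deviating.
Firm 1's best responses — vs b1: a2 (payoff 2); vs b2: a3 (payoff 1); vs b3: a1 (payoff 6); vs b4: a2 (payoff 2).
Firm 2's best responses — vs a1: b4 (payoff 8); vs a2: b3 (payoff 7); vs a3: b2 (payoff 8).
The only mutual best response is (a3, b2); neither player gains by switching there.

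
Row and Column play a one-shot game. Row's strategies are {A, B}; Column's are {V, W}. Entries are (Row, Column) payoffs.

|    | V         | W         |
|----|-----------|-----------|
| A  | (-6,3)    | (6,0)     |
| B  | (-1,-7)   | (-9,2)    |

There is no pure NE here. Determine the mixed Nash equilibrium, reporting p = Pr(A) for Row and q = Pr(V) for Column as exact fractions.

Each player's mixing probability is pinned down by making the *other* player indifferent.
Column indifferent between V and W: p·3 + (1−p)·(-7) = p·0 + (1−p)·2 ⟹ (-7) + 10p = 2 + (-2)p ⟹ p = 3/4.
Row indifferent between A and B: q·(-6) + (1−q)·6 = q·(-1) + (1−q)·(-9) ⟹ 6 + (-12)q = (-9) + 8q ⟹ q = 3/4.

p = 3/4, q = 3/4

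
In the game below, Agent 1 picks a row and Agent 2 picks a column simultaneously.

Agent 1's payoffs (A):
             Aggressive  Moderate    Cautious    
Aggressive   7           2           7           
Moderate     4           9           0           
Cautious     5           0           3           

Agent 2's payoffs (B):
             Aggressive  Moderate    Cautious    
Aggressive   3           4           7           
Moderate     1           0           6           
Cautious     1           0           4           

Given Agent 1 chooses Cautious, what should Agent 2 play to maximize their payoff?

With Agent 1 fixed at Cautious, Agent 2's payoffs are: Aggressive → 1, Moderate → 0, Cautious → 4.
The maximum is 4, achieved by Cautious.

Cautious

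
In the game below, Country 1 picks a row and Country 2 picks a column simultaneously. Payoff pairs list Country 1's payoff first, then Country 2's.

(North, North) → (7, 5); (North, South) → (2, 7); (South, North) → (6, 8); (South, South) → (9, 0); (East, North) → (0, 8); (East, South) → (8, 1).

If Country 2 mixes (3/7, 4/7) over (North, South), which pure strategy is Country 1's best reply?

Compute Country 1's expected payoff from each pure strategy against the given mix.
North: (3/7)·7 + (4/7)·2 = 29/7
South: (3/7)·6 + (4/7)·9 = 54/7
East: (3/7)·0 + (4/7)·8 = 32/7
Highest expected payoff is 54/7, from South.

South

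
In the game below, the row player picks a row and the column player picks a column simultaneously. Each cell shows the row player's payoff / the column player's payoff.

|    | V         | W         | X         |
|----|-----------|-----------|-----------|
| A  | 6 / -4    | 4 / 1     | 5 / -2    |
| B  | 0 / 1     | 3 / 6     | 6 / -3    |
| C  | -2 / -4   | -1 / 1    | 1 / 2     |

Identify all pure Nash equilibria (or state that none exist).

Find each player's best response to every opponent strategy; NE are the intersections.
The row player's best responses — vs V: A (payoff 6); vs W: A (payoff 4); vs X: B (payoff 6).
The column player's best responses — vs A: W (payoff 1); vs B: W (payoff 6); vs C: X (payoff 2).
The only mutual best response is (A, W); neither player gains by switching there.

(A, W)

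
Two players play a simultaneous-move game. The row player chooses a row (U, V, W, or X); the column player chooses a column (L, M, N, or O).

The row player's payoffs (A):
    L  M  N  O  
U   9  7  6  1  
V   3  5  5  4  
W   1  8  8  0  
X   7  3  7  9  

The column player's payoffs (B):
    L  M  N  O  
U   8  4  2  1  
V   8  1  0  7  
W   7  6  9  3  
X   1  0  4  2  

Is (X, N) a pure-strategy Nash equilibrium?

No

Holding the column player at N: the row player gets 7 from X but could get 8 by switching to W. The row player has a profitable deviation.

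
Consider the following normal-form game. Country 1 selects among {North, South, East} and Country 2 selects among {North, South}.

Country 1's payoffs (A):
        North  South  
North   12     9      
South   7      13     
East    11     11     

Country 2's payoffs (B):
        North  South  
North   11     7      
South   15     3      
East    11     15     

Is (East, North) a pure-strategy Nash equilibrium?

Holding Country 2 at North: Country 1 gets 11 from East but could get 12 by switching to North. Country 1 has a profitable deviation.

No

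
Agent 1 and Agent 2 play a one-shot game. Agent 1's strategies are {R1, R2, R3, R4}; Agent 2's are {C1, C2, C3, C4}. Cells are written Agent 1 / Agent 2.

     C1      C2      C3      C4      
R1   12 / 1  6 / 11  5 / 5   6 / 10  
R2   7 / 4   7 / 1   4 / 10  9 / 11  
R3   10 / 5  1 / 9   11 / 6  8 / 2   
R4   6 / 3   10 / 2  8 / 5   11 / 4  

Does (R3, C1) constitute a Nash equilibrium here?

Holding Agent 2 at C1: Agent 1 gets 10 from R3 but could get 12 by switching to R1. Agent 1 has a profitable deviation.

No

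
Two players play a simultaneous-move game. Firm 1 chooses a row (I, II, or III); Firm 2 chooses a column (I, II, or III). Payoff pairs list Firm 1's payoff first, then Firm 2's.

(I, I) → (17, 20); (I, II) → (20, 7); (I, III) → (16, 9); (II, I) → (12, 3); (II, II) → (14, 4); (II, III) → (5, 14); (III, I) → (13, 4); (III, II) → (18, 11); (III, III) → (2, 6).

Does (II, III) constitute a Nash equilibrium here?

No

Holding Firm 2 at III: Firm 1 gets 5 from II but could get 16 by switching to I. Firm 1 has a profitable deviation.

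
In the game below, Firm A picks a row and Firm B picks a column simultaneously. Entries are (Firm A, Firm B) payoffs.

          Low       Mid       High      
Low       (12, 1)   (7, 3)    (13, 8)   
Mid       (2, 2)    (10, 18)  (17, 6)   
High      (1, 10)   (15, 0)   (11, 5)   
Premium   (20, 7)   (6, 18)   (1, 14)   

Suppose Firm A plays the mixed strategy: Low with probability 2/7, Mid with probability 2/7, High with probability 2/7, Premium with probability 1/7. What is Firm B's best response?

Compute Firm B's expected payoff from each pure strategy against the given mix.
Low: (2/7)·1 + (2/7)·2 + (2/7)·10 + (1/7)·7 = 33/7
Mid: (2/7)·3 + (2/7)·18 + (2/7)·0 + (1/7)·18 = 60/7
High: (2/7)·8 + (2/7)·6 + (2/7)·5 + (1/7)·14 = 52/7
Highest expected payoff is 60/7, from Mid.

Mid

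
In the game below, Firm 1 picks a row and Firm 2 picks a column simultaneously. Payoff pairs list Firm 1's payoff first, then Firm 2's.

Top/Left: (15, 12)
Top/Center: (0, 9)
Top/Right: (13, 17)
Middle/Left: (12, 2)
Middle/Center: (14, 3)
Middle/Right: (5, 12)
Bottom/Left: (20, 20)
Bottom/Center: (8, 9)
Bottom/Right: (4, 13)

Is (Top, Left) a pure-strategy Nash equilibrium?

Holding Firm 2 at Left: Firm 1 gets 15 from Top but could get 20 by switching to Bottom. Firm 1 has a profitable deviation.

No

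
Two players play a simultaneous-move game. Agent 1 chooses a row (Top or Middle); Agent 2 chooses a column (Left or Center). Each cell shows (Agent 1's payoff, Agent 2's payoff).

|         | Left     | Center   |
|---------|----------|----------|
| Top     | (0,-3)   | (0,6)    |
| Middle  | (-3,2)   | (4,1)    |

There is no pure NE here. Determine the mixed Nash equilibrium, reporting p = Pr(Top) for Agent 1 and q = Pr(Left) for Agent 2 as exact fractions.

Each player's mixing probability is pinned down by making the *other* player indifferent.
Agent 2 indifferent between Left and Center: p·(-3) + (1−p)·2 = p·6 + (1−p)·1 ⟹ 2 + (-5)p = 1 + 5p ⟹ p = 1/10.
Agent 1 indifferent between Top and Middle: q·0 + (1−q)·0 = q·(-3) + (1−q)·4 ⟹ 0 + 0q = 4 + (-7)q ⟹ q = 4/7.

p = 1/10, q = 4/7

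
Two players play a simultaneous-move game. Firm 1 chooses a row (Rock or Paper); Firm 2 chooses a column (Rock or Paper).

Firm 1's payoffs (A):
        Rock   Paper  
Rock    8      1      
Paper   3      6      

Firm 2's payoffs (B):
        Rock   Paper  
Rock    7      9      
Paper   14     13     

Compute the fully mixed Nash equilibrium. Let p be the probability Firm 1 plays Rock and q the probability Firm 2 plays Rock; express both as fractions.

Each player's mixing probability is pinned down by making the *other* player indifferent.
Firm 2 indifferent between Rock and Paper: p·7 + (1−p)·14 = p·9 + (1−p)·13 ⟹ 14 + (-7)p = 13 + (-4)p ⟹ p = 1/3.
Firm 1 indifferent between Rock and Paper: q·8 + (1−q)·1 = q·3 + (1−q)·6 ⟹ 1 + 7q = 6 + (-3)q ⟹ q = 1/2.

p = 1/3, q = 1/2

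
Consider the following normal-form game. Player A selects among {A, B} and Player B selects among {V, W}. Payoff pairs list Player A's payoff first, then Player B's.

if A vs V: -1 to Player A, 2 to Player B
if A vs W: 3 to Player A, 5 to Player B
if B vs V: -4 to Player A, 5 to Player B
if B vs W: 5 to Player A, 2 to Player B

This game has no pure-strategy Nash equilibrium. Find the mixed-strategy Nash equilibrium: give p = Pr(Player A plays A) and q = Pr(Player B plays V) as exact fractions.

In a mixed NE each player is indifferent between their pure strategies, so the opponent's mix sets the indifference.
Player B indifferent between V and W: p·2 + (1−p)·5 = p·5 + (1−p)·2 ⟹ 5 + (-3)p = 2 + 3p ⟹ p = 1/2.
Player A indifferent between A and B: q·(-1) + (1−q)·3 = q·(-4) + (1−q)·5 ⟹ 3 + (-4)q = 5 + (-9)q ⟹ q = 2/5.

p = 1/2, q = 2/5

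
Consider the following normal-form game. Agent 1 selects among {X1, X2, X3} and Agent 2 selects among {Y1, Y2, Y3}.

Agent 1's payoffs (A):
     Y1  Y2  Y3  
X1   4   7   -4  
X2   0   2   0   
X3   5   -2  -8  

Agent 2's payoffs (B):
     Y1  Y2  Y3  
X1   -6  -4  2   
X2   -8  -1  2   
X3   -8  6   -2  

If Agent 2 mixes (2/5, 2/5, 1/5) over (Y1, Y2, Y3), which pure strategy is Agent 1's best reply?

Agent 1's best reply maximizes expected payoff against the mix.
X1: (2/5)·4 + (2/5)·7 + (1/5)·(-4) = 18/5
X2: (2/5)·0 + (2/5)·2 + (1/5)·0 = 4/5
X3: (2/5)·5 + (2/5)·(-2) + (1/5)·(-8) = -2/5
Highest expected payoff is 18/5, from X1.

X1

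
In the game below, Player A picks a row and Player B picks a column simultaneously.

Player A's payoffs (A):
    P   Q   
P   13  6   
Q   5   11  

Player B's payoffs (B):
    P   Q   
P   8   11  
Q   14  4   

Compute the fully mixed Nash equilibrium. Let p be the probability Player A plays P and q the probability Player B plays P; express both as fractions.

Each player's mixing probability is pinned down by making the *other* player indifferent.
Player B indifferent between P and Q: p·8 + (1−p)·14 = p·11 + (1−p)·4 ⟹ 14 + (-6)p = 4 + 7p ⟹ p = 10/13.
Player A indifferent between P and Q: q·13 + (1−q)·6 = q·5 + (1−q)·11 ⟹ 6 + 7q = 11 + (-6)q ⟹ q = 5/13.

p = 10/13, q = 5/13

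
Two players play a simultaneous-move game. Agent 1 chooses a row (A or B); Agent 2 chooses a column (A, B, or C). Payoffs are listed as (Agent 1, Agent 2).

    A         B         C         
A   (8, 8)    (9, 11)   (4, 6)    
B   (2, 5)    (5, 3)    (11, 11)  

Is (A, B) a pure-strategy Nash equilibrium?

Yes

Holding Agent 2 at B: Agent 1 gets 9 from A, versus 5 from B. No profitable deviation for Agent 1.
Holding Agent 1 at A: Agent 2 gets 11 from B, versus 8 from A, 6 from C. No profitable deviation for Agent 2 either.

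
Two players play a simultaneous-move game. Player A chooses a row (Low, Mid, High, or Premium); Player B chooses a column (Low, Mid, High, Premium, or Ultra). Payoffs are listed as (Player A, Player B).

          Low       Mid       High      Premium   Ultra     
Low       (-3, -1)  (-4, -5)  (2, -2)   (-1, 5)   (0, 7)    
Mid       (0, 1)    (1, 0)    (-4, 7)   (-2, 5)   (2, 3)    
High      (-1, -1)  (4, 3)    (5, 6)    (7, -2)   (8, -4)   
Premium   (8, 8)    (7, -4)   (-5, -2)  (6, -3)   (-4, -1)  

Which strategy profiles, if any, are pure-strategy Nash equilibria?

(High, High) and (Premium, Low)

Find each player's best response to every opponent strategy; NE are the intersections.
Player A's best responses — vs Low: Premium (payoff 8); vs Mid: Premium (payoff 7); vs High: High (payoff 5); vs Premium: High (payoff 7); vs Ultra: High (payoff 8).
Player B's best responses — vs Low: Ultra (payoff 7); vs Mid: High (payoff 7); vs High: High (payoff 6); vs Premium: Low (payoff 8).
Mutual best responses occur at (High, High) and (Premium, Low); at each, neither player gains by switching.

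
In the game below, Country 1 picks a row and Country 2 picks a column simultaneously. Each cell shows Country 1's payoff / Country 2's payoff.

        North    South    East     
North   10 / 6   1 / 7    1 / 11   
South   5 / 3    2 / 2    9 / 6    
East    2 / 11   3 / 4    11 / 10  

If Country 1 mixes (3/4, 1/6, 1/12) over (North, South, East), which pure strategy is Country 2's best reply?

Country 2's best reply maximizes expected payoff against the mix.
North: (3/4)·6 + (1/6)·3 + (1/12)·11 = 71/12
South: (3/4)·7 + (1/6)·2 + (1/12)·4 = 71/12
East: (3/4)·11 + (1/6)·6 + (1/12)·10 = 121/12
Highest expected payoff is 121/12, from East.

East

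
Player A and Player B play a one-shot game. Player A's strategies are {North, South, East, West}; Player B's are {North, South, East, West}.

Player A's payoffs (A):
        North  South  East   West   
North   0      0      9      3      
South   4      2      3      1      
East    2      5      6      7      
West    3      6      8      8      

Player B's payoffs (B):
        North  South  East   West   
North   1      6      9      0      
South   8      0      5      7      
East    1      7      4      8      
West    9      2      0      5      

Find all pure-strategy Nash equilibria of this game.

(North, East) and (South, North)

Check mutual best responses: a cell is a NE iff neither player can gain by unilaterally deviating.
Player A's best responses — vs North: South (payoff 4); vs South: West (payoff 6); vs East: North (payoff 9); vs West: West (payoff 8).
Player B's best responses — vs North: East (payoff 9); vs South: North (payoff 8); vs East: West (payoff 8); vs West: North (payoff 9).
Mutual best responses occur at (North, East) and (South, North); at each, neither player gains by switching.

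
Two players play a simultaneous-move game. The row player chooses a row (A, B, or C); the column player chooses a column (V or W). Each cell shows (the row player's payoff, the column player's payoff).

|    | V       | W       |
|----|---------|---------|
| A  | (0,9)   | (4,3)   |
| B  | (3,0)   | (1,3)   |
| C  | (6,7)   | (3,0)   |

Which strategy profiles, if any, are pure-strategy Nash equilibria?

A profile is a Nash equilibrium when each player is best-responding to the other.
The row player's best responses — vs V: C (payoff 6); vs W: A (payoff 4).
The column player's best responses — vs A: V (payoff 9); vs B: W (payoff 3); vs C: V (payoff 7).
The only mutual best response is (C, V); neither player gains by switching there.

(C, V)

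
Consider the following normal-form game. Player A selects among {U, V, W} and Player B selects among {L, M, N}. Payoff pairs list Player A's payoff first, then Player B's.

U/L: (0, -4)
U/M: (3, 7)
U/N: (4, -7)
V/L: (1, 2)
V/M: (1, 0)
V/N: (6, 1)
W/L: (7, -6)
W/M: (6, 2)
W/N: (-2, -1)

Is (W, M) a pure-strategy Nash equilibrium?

Yes

Holding Player B at M: Player A gets 6 from W, versus 3 from U, 1 from V. No profitable deviation for Player A.
Holding Player A at W: Player B gets 2 from M, versus -6 from L, -1 from N. No profitable deviation for Player B either.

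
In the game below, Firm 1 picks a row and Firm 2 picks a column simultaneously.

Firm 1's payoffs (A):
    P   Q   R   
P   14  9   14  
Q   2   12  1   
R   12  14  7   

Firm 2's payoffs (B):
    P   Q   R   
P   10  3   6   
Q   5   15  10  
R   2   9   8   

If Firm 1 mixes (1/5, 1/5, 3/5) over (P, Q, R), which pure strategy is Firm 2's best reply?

Compute Firm 2's expected payoff from each pure strategy against the given mix.
P: (1/5)·10 + (1/5)·5 + (3/5)·2 = 21/5
Q: (1/5)·3 + (1/5)·15 + (3/5)·9 = 9
R: (1/5)·6 + (1/5)·10 + (3/5)·8 = 8
Highest expected payoff is 9, from Q.

Q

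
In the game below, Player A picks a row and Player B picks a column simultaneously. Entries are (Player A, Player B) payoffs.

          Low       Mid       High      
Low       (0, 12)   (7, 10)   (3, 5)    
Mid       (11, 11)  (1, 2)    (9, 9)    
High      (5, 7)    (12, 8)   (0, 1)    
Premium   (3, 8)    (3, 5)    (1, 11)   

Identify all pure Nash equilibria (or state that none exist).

Check mutual best responses: a cell is a NE iff neither player can gain by unilaterally deviating.
Player A's best responses — vs Low: Mid (payoff 11); vs Mid: High (payoff 12); vs High: Mid (payoff 9).
Player B's best responses — vs Low: Low (payoff 12); vs Mid: Low (payoff 11); vs High: Mid (payoff 8); vs Premium: High (payoff 11).
Mutual best responses occur at (Mid, Low) and (High, Mid); at each, neither player gains by switching.

(Mid, Low) and (High, Mid)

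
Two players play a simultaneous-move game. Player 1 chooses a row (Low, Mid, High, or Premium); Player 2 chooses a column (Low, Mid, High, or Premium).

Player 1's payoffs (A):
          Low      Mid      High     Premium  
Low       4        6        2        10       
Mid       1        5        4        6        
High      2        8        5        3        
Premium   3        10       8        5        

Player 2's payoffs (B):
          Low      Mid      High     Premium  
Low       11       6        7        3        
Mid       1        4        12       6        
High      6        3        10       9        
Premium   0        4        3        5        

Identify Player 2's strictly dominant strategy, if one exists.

A strategy is strictly dominant if it gives Player 2 a strictly higher payoff than every other strategy, against every choice by the opponent.
Low is not dominant: against Mid, Mid gives 4 > 1.
Mid is not dominant: against Low, Low gives 11 > 6.
High is not dominant: against Low, Low gives 11 > 7.
Premium is not dominant: against Low, Low gives 11 > 3.
No single strategy is best against every opponent action.

None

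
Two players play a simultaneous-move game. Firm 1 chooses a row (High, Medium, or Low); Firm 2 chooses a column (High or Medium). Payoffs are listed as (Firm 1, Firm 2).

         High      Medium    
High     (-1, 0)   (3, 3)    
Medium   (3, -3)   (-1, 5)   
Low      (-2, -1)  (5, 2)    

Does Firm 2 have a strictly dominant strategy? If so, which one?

A strategy is strictly dominant if it gives Firm 2 a strictly higher payoff than every other strategy, against every choice by the opponent.
Medium strictly dominates: vs High: 3 > 0; vs Medium: 5 > -3; vs Low: 2 > -1.

Medium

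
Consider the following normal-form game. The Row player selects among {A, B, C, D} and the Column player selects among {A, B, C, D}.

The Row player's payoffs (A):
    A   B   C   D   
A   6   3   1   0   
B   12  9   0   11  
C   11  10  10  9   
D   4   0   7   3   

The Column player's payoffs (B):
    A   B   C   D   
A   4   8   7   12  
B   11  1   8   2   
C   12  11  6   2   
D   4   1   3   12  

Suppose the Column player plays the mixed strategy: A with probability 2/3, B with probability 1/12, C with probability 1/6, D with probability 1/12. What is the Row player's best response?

C

Compute the Row player's expected payoff from each pure strategy against the given mix.
A: (2/3)·6 + (1/12)·3 + (1/6)·1 + (1/12)·0 = 53/12
B: (2/3)·12 + (1/12)·9 + (1/6)·0 + (1/12)·11 = 29/3
C: (2/3)·11 + (1/12)·10 + (1/6)·10 + (1/12)·9 = 127/12
D: (2/3)·4 + (1/12)·0 + (1/6)·7 + (1/12)·3 = 49/12
Highest expected payoff is 127/12, from C.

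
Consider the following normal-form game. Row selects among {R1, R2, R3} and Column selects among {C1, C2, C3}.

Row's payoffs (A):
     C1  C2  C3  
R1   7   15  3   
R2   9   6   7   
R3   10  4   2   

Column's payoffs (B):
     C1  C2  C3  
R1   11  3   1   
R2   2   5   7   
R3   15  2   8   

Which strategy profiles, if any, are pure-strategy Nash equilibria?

A profile is a Nash equilibrium when each player is best-responding to the other.
Row's best responses — vs C1: R3 (payoff 10); vs C2: R1 (payoff 15); vs C3: R2 (payoff 7).
Column's best responses — vs R1: C1 (payoff 11); vs R2: C3 (payoff 7); vs R3: C1 (payoff 15).
Mutual best responses occur at (R2, C3) and (R3, C1); at each, neither player gains by switching.

(R2, C3) and (R3, C1)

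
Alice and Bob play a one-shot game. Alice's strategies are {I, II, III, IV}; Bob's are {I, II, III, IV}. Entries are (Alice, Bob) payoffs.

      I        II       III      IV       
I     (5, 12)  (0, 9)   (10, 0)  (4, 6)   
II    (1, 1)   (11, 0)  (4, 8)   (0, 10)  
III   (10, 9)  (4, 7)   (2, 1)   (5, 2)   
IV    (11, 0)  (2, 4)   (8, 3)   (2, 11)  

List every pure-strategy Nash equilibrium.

No pure-strategy Nash equilibrium

A profile is a Nash equilibrium when each player is best-responding to the other.
Alice's best responses — vs I: IV (payoff 11); vs II: II (payoff 11); vs III: I (payoff 10); vs IV: III (payoff 5).
Bob's best responses — vs I: I (payoff 12); vs II: IV (payoff 10); vs III: I (payoff 9); vs IV: IV (payoff 11).
No cell has both players best-responding. For instance, Alice's best reply to I is IV, but against IV Bob prefers IV over I.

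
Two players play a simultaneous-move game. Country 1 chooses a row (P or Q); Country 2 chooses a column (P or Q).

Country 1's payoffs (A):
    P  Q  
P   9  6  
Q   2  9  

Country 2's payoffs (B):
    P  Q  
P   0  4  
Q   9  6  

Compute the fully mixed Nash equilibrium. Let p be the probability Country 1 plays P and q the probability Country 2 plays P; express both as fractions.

p = 3/7, q = 3/10

Each player's mixing probability is pinned down by making the *other* player indifferent.
Country 2 indifferent between P and Q: p·0 + (1−p)·9 = p·4 + (1−p)·6 ⟹ 9 + (-9)p = 6 + (-2)p ⟹ p = 3/7.
Country 1 indifferent between P and Q: q·9 + (1−q)·6 = q·2 + (1−q)·9 ⟹ 6 + 3q = 9 + (-7)q ⟹ q = 3/10.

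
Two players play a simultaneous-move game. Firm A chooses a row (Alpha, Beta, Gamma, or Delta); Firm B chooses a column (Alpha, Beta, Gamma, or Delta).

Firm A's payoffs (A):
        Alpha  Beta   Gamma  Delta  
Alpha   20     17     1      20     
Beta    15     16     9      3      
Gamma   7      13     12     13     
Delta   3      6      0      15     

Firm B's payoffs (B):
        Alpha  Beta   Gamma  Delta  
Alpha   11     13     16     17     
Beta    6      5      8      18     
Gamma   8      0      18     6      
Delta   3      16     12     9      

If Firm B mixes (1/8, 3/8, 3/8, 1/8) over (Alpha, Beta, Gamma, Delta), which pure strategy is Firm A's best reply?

Gamma

Compute Firm A's expected payoff from each pure strategy against the given mix.
Alpha: (1/8)·20 + (3/8)·17 + (3/8)·1 + (1/8)·20 = 47/4
Beta: (1/8)·15 + (3/8)·16 + (3/8)·9 + (1/8)·3 = 93/8
Gamma: (1/8)·7 + (3/8)·13 + (3/8)·12 + (1/8)·13 = 95/8
Delta: (1/8)·3 + (3/8)·6 + (3/8)·0 + (1/8)·15 = 9/2
Highest expected payoff is 95/8, from Gamma.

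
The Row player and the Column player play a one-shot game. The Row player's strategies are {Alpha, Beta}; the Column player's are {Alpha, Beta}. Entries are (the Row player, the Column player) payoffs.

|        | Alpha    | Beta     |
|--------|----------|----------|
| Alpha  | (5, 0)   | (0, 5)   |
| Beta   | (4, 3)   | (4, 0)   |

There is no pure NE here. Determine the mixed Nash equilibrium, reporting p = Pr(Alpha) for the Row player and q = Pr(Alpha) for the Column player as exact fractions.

In a mixed NE each player is indifferent between their pure strategies, so the opponent's mix sets the indifference.
The Column player indifferent between Alpha and Beta: p·0 + (1−p)·3 = p·5 + (1−p)·0 ⟹ 3 + (-3)p = 0 + 5p ⟹ p = 3/8.
The Row player indifferent between Alpha and Beta: q·5 + (1−q)·0 = q·4 + (1−q)·4 ⟹ 0 + 5q = 4 + 0q ⟹ q = 4/5.

p = 3/8, q = 4/5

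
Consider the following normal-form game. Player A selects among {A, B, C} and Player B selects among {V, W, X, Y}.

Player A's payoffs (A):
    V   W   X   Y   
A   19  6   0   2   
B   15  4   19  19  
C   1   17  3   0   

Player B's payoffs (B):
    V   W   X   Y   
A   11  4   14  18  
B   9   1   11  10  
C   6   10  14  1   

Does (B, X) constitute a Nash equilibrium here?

Yes

Holding Player B at X: Player A gets 19 from B, versus 0 from A, 3 from C. No profitable deviation for Player A.
Holding Player A at B: Player B gets 11 from X, versus 9 from V, 1 from W, 10 from Y. No profitable deviation for Player B either.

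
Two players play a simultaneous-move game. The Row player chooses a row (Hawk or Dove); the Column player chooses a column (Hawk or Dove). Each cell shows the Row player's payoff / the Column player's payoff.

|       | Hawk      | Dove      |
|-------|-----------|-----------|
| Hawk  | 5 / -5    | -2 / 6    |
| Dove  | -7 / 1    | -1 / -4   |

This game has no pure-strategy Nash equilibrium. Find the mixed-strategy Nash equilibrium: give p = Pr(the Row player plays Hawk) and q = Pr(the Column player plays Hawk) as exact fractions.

p = 5/16, q = 1/13

In a mixed NE each player is indifferent between their pure strategies, so the opponent's mix sets the indifference.
The Column player indifferent between Hawk and Dove: p·(-5) + (1−p)·1 = p·6 + (1−p)·(-4) ⟹ 1 + (-6)p = (-4) + 10p ⟹ p = 5/16.
The Row player indifferent between Hawk and Dove: q·5 + (1−q)·(-2) = q·(-7) + (1−q)·(-1) ⟹ (-2) + 7q = (-1) + (-6)q ⟹ q = 1/13.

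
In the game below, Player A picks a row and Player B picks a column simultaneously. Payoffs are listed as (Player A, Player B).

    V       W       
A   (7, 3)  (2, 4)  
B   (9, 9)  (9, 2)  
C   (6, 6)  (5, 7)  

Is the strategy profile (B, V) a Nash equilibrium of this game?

Yes

Holding Player B at V: Player A gets 9 from B, versus 7 from A, 6 from C. No profitable deviation for Player A.
Holding Player A at B: Player B gets 9 from V, versus 2 from W. No profitable deviation for Player B either.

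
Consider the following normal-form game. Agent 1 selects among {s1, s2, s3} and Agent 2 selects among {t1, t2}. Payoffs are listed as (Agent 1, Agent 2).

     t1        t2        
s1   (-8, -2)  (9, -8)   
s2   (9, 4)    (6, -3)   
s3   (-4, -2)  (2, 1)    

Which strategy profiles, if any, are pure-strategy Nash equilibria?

(s2, t1)

Check mutual best responses: a cell is a NE iff neither player can gain by unilaterally deviating.
Agent 1's best responses — vs t1: s2 (payoff 9); vs t2: s1 (payoff 9).
Agent 2's best responses — vs s1: t1 (payoff -2); vs s2: t1 (payoff 4); vs s3: t2 (payoff 1).
The only mutual best response is (s2, t1); neither player gains by switching there.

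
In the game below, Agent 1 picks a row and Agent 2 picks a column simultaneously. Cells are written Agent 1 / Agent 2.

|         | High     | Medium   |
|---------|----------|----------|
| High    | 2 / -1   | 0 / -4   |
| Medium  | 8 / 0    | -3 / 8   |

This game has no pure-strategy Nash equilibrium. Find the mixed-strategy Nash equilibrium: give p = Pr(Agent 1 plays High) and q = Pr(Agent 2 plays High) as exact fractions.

In a mixed NE each player is indifferent between their pure strategies, so the opponent's mix sets the indifference.
Agent 2 indifferent between High and Medium: p·(-1) + (1−p)·0 = p·(-4) + (1−p)·8 ⟹ 0 + (-1)p = 8 + (-12)p ⟹ p = 8/11.
Agent 1 indifferent between High and Medium: q·2 + (1−q)·0 = q·8 + (1−q)·(-3) ⟹ 0 + 2q = (-3) + 11q ⟹ q = 1/3.

p = 8/11, q = 1/3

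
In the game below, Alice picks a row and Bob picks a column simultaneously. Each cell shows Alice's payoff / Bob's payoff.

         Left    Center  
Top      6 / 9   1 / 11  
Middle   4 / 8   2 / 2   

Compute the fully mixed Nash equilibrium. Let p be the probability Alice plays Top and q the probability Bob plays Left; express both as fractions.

In a mixed NE each player is indifferent between their pure strategies, so the opponent's mix sets the indifference.
Bob indifferent between Left and Center: p·9 + (1−p)·8 = p·11 + (1−p)·2 ⟹ 8 + 1p = 2 + 9p ⟹ p = 3/4.
Alice indifferent between Top and Middle: q·6 + (1−q)·1 = q·4 + (1−q)·2 ⟹ 1 + 5q = 2 + 2q ⟹ q = 1/3.

p = 3/4, q = 1/3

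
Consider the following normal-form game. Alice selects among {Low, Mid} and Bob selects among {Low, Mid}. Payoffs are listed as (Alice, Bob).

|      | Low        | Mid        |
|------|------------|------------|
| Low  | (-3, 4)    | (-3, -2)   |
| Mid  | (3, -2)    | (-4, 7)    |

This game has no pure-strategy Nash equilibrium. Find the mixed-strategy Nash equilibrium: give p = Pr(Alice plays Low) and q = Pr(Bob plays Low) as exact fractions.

Each player's mixing probability is pinned down by making the *other* player indifferent.
Bob indifferent between Low and Mid: p·4 + (1−p)·(-2) = p·(-2) + (1−p)·7 ⟹ (-2) + 6p = 7 + (-9)p ⟹ p = 3/5.
Alice indifferent between Low and Mid: q·(-3) + (1−q)·(-3) = q·3 + (1−q)·(-4) ⟹ (-3) + 0q = (-4) + 7q ⟹ q = 1/7.

p = 3/5, q = 1/7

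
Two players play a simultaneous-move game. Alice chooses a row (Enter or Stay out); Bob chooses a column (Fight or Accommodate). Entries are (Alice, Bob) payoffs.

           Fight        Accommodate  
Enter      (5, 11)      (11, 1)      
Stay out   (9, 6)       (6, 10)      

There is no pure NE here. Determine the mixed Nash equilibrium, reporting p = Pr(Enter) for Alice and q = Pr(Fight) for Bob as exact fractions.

Each player's mixing probability is pinned down by making the *other* player indifferent.
Bob indifferent between Fight and Accommodate: p·11 + (1−p)·6 = p·1 + (1−p)·10 ⟹ 6 + 5p = 10 + (-9)p ⟹ p = 2/7.
Alice indifferent between Enter and Stay out: q·5 + (1−q)·11 = q·9 + (1−q)·6 ⟹ 11 + (-6)q = 6 + 3q ⟹ q = 5/9.

p = 2/7, q = 5/9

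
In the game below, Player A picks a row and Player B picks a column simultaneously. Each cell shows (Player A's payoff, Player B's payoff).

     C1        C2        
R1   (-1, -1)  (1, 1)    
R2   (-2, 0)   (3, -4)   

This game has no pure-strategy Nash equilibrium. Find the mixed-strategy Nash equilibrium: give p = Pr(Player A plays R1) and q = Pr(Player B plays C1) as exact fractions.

In a mixed NE each player is indifferent between their pure strategies, so the opponent's mix sets the indifference.
Player B indifferent between C1 and C2: p·(-1) + (1−p)·0 = p·1 + (1−p)·(-4) ⟹ 0 + (-1)p = (-4) + 5p ⟹ p = 2/3.
Player A indifferent between R1 and R2: q·(-1) + (1−q)·1 = q·(-2) + (1−q)·3 ⟹ 1 + (-2)q = 3 + (-5)q ⟹ q = 2/3.

p = 2/3, q = 2/3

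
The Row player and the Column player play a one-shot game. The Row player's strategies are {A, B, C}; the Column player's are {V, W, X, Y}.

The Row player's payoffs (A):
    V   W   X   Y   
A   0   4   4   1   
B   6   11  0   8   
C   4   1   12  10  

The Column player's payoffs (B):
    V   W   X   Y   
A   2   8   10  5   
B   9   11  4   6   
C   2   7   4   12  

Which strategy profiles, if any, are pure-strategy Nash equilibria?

(B, W) and (C, Y)

Check mutual best responses: a cell is a NE iff neither player can gain by unilaterally deviating.
The Row player's best responses — vs V: B (payoff 6); vs W: B (payoff 11); vs X: C (payoff 12); vs Y: C (payoff 10).
The Column player's best responses — vs A: X (payoff 10); vs B: W (payoff 11); vs C: Y (payoff 12).
Mutual best responses occur at (B, W) and (C, Y); at each, neither player gains by switching.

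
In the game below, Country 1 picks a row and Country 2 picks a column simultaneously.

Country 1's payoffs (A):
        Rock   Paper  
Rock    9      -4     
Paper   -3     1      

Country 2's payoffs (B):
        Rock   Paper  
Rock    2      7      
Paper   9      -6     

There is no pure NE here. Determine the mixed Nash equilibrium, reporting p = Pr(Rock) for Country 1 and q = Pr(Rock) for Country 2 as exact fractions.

Each player's mixing probability is pinned down by making the *other* player indifferent.
Country 2 indifferent between Rock and Paper: p·2 + (1−p)·9 = p·7 + (1−p)·(-6) ⟹ 9 + (-7)p = (-6) + 13p ⟹ p = 3/4.
Country 1 indifferent between Rock and Paper: q·9 + (1−q)·(-4) = q·(-3) + (1−q)·1 ⟹ (-4) + 13q = 1 + (-4)q ⟹ q = 5/17.

p = 3/4, q = 5/17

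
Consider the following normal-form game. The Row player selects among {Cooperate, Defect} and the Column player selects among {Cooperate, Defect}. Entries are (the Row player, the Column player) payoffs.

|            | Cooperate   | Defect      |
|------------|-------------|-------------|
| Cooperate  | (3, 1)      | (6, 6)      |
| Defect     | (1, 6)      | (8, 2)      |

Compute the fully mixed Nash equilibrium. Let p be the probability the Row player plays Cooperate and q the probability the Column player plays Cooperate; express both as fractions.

p = 4/9, q = 1/2

In a mixed NE each player is indifferent between their pure strategies, so the opponent's mix sets the indifference.
The Column player indifferent between Cooperate and Defect: p·1 + (1−p)·6 = p·6 + (1−p)·2 ⟹ 6 + (-5)p = 2 + 4p ⟹ p = 4/9.
The Row player indifferent between Cooperate and Defect: q·3 + (1−q)·6 = q·1 + (1−q)·8 ⟹ 6 + (-3)q = 8 + (-7)q ⟹ q = 1/2.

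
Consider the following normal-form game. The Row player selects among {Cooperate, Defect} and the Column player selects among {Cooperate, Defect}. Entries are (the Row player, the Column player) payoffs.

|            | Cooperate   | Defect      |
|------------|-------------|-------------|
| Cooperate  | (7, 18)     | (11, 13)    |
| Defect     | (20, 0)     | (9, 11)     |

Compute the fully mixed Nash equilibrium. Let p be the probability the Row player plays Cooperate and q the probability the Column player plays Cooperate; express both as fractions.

p = 11/16, q = 2/15

In a mixed NE each player is indifferent between their pure strategies, so the opponent's mix sets the indifference.
The Column player indifferent between Cooperate and Defect: p·18 + (1−p)·0 = p·13 + (1−p)·11 ⟹ 0 + 18p = 11 + 2p ⟹ p = 11/16.
The Row player indifferent between Cooperate and Defect: q·7 + (1−q)·11 = q·20 + (1−q)·9 ⟹ 11 + (-4)q = 9 + 11q ⟹ q = 2/15.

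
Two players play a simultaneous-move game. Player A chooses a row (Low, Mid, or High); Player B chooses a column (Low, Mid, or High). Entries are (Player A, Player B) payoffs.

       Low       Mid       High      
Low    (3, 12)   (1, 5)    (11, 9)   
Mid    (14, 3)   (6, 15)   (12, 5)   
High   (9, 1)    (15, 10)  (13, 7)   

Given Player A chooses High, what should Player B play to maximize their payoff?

With Player A fixed at High, Player B's payoffs are: Low → 1, Mid → 10, High → 7.
The maximum is 10, achieved by Mid.

Mid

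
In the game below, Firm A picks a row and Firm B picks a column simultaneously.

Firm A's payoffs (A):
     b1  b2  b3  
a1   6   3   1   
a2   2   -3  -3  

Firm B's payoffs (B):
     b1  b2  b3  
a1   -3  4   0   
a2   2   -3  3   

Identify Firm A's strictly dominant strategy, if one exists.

A strategy is strictly dominant if it gives Firm A a strictly higher payoff than every other strategy, against every choice by the opponent.
a1 strictly dominates: vs b1: 6 > 2; vs b2: 3 > -3; vs b3: 1 > -3.

a1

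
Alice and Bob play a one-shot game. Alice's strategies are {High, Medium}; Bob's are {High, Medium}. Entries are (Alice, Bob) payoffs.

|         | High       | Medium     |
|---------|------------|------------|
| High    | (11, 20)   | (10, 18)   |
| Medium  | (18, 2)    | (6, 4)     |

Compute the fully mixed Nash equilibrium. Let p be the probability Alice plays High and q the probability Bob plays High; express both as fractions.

In a mixed NE each player is indifferent between their pure strategies, so the opponent's mix sets the indifference.
Bob indifferent between High and Medium: p·20 + (1−p)·2 = p·18 + (1−p)·4 ⟹ 2 + 18p = 4 + 14p ⟹ p = 1/2.
Alice indifferent between High and Medium: q·11 + (1−q)·10 = q·18 + (1−q)·6 ⟹ 10 + 1q = 6 + 12q ⟹ q = 4/11.

p = 1/2, q = 4/11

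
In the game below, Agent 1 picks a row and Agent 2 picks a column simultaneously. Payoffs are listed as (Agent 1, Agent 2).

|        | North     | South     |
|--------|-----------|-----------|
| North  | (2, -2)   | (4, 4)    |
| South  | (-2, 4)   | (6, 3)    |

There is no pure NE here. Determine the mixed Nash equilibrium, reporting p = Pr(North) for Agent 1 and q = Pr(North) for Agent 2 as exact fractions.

p = 1/7, q = 1/3

In a mixed NE each player is indifferent between their pure strategies, so the opponent's mix sets the indifference.
Agent 2 indifferent between North and South: p·(-2) + (1−p)·4 = p·4 + (1−p)·3 ⟹ 4 + (-6)p = 3 + 1p ⟹ p = 1/7.
Agent 1 indifferent between North and South: q·2 + (1−q)·4 = q·(-2) + (1−q)·6 ⟹ 4 + (-2)q = 6 + (-8)q ⟹ q = 1/3.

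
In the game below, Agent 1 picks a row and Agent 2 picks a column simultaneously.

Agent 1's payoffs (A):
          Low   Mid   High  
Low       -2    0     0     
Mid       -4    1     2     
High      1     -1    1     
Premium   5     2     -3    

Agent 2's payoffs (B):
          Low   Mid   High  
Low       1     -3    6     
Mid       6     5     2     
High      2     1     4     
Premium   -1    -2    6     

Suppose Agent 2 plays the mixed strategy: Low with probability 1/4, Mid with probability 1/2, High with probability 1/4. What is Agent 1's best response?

Compute Agent 1's expected payoff from each pure strategy against the given mix.
Low: (1/4)·(-2) + (1/2)·0 + (1/4)·0 = -1/2
Mid: (1/4)·(-4) + (1/2)·1 + (1/4)·2 = 0
High: (1/4)·1 + (1/2)·(-1) + (1/4)·1 = 0
Premium: (1/4)·5 + (1/2)·2 + (1/4)·(-3) = 3/2
Highest expected payoff is 3/2, from Premium.

Premium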